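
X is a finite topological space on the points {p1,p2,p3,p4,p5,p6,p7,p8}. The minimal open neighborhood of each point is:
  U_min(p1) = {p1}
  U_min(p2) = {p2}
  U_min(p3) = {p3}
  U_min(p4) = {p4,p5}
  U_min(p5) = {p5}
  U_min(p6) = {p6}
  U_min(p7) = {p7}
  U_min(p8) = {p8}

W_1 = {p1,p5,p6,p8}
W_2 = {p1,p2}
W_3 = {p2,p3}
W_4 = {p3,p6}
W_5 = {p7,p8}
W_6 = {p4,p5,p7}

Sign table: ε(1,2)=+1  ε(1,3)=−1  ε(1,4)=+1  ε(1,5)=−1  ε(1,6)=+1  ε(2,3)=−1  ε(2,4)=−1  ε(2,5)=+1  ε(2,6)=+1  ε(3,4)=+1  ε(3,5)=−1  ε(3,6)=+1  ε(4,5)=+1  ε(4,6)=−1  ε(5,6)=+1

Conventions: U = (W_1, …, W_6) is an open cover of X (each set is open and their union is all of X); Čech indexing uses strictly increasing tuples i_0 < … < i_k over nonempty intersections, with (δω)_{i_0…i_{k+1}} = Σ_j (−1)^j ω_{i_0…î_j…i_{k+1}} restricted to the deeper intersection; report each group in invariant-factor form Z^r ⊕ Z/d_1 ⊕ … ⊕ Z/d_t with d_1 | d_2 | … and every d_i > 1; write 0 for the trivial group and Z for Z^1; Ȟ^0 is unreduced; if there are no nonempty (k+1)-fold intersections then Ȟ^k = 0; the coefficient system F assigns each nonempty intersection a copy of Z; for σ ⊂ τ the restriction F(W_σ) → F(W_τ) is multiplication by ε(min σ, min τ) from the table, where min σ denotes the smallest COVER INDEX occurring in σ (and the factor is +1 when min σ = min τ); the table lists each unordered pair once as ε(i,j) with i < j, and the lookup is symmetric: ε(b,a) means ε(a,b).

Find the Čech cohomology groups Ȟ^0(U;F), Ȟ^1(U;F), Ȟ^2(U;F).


Ȟ^0 ≅ 0, Ȟ^1 ≅ Z ⊕ Z/2, Ȟ^2 ≅ 0

nonempty overlaps:
  W12={p1} W14={p6} W15={p8} W16={p5} W23={p2} W34={p3} W56={p7}
C dims 6,7; δ0: rk 6, SNF 1^5·2
degree 0: 6−6−0 = 0 → Ȟ^0 ≅ 0
degree 1: 7−0−6 = 1 plus torsion [2] → Ȟ^1 ≅ Z ⊕ Z/2
degree 2: 0−0−0 = 0 → Ȟ^2 ≅ 0


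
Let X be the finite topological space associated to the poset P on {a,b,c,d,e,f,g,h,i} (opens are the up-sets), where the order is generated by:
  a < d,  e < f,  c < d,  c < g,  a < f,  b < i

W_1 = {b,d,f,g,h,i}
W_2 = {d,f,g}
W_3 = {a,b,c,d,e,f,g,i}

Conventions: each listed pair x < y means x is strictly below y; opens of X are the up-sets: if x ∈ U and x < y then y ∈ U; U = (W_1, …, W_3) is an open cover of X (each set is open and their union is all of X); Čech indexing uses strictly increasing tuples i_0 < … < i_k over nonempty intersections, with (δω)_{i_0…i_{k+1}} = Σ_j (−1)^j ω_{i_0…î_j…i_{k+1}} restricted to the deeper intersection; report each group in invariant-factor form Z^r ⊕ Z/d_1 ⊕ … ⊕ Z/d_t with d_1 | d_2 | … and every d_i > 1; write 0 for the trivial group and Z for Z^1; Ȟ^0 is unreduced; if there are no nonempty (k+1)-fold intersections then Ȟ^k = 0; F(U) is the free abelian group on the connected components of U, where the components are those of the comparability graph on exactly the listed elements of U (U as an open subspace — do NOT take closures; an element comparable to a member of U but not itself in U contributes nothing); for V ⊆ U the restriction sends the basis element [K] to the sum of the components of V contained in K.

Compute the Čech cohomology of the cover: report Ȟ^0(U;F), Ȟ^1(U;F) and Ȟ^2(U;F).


Ȟ^0(U;F) ≅ Z^3, Ȟ^1(U;F) ≅ 0 and Ȟ^2(U;F) ≅ 0

nonempty overlaps:
  W12={d,f,g} W13={b,d,f,g,i} W23={d,f,g}
  W123={d,f,g}
components per intersection:
  W1: {b,i} {d} {f} {g} {h}
  W2: {d} {f} {g}
  W3: {a,c,d,e,f,g} {b,i}
  W12: {d} {f} {g}
  W13: {b,i} {d} {f} {g}
  W23: {d} {f} {g}
  W123: {d} {f} {g}
C dims 10,10,3; δ0: rk 7, SNF 1^7; δ1: rk 3, SNF 1^3
degree 0: 10−7−0 = 3 → Ȟ^0 ≅ Z^3
degree 1: 10−3−7 = 0 → Ȟ^1 ≅ 0
degree 2: 3−0−3 = 0 → Ȟ^2 ≅ 0


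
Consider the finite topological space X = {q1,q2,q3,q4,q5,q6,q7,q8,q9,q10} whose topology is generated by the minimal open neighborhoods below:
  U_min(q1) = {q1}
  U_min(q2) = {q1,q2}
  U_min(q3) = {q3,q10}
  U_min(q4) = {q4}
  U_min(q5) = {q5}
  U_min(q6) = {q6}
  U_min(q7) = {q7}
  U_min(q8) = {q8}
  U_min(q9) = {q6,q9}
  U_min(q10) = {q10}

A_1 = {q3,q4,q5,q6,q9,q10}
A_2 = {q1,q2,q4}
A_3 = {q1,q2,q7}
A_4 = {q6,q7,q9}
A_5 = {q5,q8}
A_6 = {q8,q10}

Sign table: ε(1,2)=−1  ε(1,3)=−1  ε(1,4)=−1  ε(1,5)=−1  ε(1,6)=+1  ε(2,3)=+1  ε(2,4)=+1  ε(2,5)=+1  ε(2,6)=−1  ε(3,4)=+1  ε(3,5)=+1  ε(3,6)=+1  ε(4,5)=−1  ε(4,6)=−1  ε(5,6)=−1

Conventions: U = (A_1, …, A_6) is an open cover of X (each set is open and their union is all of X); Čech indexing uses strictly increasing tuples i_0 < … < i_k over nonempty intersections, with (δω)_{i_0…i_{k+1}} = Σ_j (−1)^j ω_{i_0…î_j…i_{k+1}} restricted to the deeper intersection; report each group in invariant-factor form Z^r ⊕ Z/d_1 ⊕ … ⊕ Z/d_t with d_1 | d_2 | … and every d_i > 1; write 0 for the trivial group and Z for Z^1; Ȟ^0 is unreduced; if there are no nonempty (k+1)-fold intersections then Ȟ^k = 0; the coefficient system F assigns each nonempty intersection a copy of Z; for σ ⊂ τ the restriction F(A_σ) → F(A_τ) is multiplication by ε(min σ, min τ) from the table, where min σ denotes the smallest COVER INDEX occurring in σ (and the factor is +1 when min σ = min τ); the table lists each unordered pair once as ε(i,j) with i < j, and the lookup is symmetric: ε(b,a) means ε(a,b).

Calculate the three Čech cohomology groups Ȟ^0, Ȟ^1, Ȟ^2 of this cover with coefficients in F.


Ȟ^0 ≅ Z,  Ȟ^1 ≅ Z^2,  Ȟ^2 ≅ 0

cover nerve:
  A12={q4} A14={q6,q9} A15={q5} A16={q10} A23={q1,q2} A34={q7} A56={q8}
C dims 6,7; δ0: rk 5, SNF 1^5
Ȟ^0: (6−5)−0=1 ⇒ Z
Ȟ^1: (7−0)−5=2 ⇒ Z^2
Ȟ^2: (0−0)−0=0 ⇒ 0


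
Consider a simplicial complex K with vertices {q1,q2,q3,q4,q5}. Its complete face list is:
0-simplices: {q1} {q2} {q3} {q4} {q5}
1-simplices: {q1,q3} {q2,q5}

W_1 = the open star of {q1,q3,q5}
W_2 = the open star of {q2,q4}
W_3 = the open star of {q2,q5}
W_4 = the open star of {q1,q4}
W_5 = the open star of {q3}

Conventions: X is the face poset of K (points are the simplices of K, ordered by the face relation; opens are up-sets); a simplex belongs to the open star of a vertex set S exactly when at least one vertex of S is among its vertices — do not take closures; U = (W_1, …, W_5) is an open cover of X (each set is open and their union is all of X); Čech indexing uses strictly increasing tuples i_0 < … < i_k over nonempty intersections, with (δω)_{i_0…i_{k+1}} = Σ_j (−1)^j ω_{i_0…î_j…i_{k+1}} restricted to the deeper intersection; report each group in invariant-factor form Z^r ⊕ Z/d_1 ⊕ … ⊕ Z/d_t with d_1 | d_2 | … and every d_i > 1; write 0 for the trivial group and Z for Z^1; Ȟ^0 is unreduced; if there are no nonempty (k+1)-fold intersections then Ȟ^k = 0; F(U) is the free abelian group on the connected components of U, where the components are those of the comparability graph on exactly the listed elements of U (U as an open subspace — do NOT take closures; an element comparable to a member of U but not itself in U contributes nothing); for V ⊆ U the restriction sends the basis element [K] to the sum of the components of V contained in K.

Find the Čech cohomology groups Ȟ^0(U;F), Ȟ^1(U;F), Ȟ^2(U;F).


nonempty intersections:
  W1={{q1},{q3},{q5},{q1,q3},{q2,q5}} W2={{q2},{q4},{q2,q5}} W3={{q2},{q5},{q2,q5}} W4={{q1},{q4},{q1,q3}} W5={{q3},{q1,q3}}
  W12={{q2,q5}} W13={{q5},{q2,q5}} W14={{q1},{q1,q3}} W15={{q3},{q1,q3}} W23={{q2},{q2,q5}} W24={{q4}} W45={{q1,q3}}
  W123={{q2,q5}} W145={{q1,q3}}
components per intersection:
  W1: {{q1},{q3},{q1,q3}} {{q5},{q2,q5}}
  W2: {{q2},{q2,q5}} {{q4}}
  W3: {{q2},{q5},{q2,q5}}
  W4: {{q1},{q1,q3}} {{q4}}
  W5: {{q3},{q1,q3}}
  W12: {{q2,q5}}
  W13: {{q5},{q2,q5}}
  W14: {{q1},{q1,q3}}
  W15: {{q3},{q1,q3}}
  W23: {{q2},{q2,q5}}
  W24: {{q4}}
  W45: {{q1,q3}}
  W123: {{q2,q5}}
  W145: {{q1,q3}}
C dims 8,7,2; δ0: rk 5, SNF 1^5; δ1: rk 2, SNF 1^2
Ȟ^0: (8−5)−0=3 ⇒ Z^3
Ȟ^1: (7−2)−5=0 ⇒ 0
Ȟ^2: (2−0)−2=0 ⇒ 0

Ȟ^0 ≅ Z^3, Ȟ^1 ≅ 0, Ȟ^2 ≅ 0


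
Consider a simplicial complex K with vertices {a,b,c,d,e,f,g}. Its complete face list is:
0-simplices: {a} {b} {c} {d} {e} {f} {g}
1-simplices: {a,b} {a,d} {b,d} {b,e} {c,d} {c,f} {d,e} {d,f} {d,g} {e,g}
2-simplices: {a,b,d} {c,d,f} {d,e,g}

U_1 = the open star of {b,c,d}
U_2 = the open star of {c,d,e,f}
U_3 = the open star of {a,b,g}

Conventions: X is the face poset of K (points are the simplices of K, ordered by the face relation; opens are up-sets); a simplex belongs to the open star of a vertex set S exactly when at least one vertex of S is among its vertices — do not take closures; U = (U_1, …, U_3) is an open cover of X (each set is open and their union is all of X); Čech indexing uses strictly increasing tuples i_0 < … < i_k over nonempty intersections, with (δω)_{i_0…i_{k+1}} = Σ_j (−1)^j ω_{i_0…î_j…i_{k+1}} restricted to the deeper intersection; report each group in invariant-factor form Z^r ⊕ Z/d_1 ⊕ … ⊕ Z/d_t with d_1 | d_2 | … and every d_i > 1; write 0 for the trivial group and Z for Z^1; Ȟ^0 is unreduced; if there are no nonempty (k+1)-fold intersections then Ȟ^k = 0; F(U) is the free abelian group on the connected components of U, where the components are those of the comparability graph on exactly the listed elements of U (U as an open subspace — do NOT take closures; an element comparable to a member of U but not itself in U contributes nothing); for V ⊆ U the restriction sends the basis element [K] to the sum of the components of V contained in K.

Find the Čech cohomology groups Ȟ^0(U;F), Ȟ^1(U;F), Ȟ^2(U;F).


nerve of the cover:
  U1={{b},{c},{d},{a,b},{a,d},{b,d},{b,e},{c,d},{c,f},{d,e},{d,f},{d,g},{a,b,d},{c,d,f},{d,e,g}} U2={{c},{d},{e},{f},{a,d},{b,d},{b,e},{c,d},{c,f},{d,e},{d,f},{d,g},{e,g},{a,b,d},{c,d,f},{d,e,g}} U3={{a},{b},{g},{a,b},{a,d},{b,d},{b,e},{d,g},{e,g},{a,b,d},{d,e,g}}
  U12={{c},{d},{a,d},{b,d},{b,e},{c,d},{c,f},{d,e},{d,f},{d,g},{a,b,d},{c,d,f},{d,e,g}} U13={{b},{a,b},{a,d},{b,d},{b,e},{d,g},{a,b,d},{d,e,g}} U23={{a,d},{b,d},{b,e},{d,g},{e,g},{a,b,d},{d,e,g}}
  U123={{a,d},{b,d},{b,e},{d,g},{a,b,d},{d,e,g}}
components per intersection:
  U1: {{b},{c},{d},{a,b},{a,d},{b,d},{b,e},{c,d},{c,f},{d,e},{d,f},{d,g},{a,b,d},{c,d,f},{d,e,g}}
  U2: {{c},{d},{e},{f},{a,d},{b,d},{b,e},{c,d},{c,f},{d,e},{d,f},{d,g},{e,g},{a,b,d},{c,d,f},{d,e,g}}
  U3: {{a},{b},{a,b},{a,d},{b,d},{b,e},{a,b,d}} {{g},{d,g},{e,g},{d,e,g}}
  U12: {{c},{d},{a,d},{b,d},{c,d},{c,f},{d,e},{d,f},{d,g},{a,b,d},{c,d,f},{d,e,g}} {{b,e}}
  U13: {{b},{a,b},{a,d},{b,d},{b,e},{a,b,d}} {{d,g},{d,e,g}}
  U23: {{a,d},{b,d},{a,b,d}} {{b,e}} {{d,g},{e,g},{d,e,g}}
  U123: {{a,d},{b,d},{a,b,d}} {{b,e}} {{d,g},{d,e,g}}
C dims 4,7,3; δ0: rk 3, SNF 1^3; δ1: rk 3, SNF 1^3
Ȟ^0 = (4 − 3) − 0 = 1, so Ȟ^0 ≅ Z
Ȟ^1 = (7 − 3) − 3 = 1, so Ȟ^1 ≅ Z
Ȟ^2 = (3 − 0) − 3 = 0, so Ȟ^2 ≅ 0

Ȟ^0 = Z,  Ȟ^1 = Z,  Ȟ^2 = 0


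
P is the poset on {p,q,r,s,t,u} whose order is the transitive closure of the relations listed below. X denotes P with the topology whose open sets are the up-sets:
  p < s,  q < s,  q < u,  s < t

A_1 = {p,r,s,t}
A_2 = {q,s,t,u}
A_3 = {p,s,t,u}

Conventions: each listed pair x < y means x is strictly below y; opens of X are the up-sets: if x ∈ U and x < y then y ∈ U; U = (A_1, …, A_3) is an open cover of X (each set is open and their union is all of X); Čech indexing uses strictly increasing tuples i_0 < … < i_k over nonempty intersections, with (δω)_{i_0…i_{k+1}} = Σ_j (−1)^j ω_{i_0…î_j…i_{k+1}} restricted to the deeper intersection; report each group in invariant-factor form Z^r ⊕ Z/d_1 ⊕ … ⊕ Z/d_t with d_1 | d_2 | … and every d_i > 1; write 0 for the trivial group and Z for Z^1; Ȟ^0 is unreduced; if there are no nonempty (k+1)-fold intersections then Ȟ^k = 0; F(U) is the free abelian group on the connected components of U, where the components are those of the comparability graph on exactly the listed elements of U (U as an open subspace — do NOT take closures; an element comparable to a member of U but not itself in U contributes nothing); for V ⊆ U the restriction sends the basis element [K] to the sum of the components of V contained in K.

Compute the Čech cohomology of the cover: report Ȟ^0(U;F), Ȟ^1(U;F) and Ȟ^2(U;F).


Ȟ^0 = Z^2,  Ȟ^1 = 0,  Ȟ^2 = 0

nonempty overlaps:
  A12={s,t} A13={p,s,t} A23={s,t,u}
  A123={s,t}
components per intersection:
  A1: {p,s,t} {r}
  A2: {q,s,t,u}
  A3: {p,s,t} {u}
  A12: {s,t}
  A13: {p,s,t}
  A23: {s,t} {u}
  A123: {s,t}
C dims 5,4,1; δ0: rk 3, SNF 1^3; δ1: rk 1, SNF 1^1
degree 0: 5−3−0 = 2 → Ȟ^0 ≅ Z^2
degree 1: 4−1−3 = 0 → Ȟ^1 ≅ 0
degree 2: 1−0−1 = 0 → Ȟ^2 ≅ 0


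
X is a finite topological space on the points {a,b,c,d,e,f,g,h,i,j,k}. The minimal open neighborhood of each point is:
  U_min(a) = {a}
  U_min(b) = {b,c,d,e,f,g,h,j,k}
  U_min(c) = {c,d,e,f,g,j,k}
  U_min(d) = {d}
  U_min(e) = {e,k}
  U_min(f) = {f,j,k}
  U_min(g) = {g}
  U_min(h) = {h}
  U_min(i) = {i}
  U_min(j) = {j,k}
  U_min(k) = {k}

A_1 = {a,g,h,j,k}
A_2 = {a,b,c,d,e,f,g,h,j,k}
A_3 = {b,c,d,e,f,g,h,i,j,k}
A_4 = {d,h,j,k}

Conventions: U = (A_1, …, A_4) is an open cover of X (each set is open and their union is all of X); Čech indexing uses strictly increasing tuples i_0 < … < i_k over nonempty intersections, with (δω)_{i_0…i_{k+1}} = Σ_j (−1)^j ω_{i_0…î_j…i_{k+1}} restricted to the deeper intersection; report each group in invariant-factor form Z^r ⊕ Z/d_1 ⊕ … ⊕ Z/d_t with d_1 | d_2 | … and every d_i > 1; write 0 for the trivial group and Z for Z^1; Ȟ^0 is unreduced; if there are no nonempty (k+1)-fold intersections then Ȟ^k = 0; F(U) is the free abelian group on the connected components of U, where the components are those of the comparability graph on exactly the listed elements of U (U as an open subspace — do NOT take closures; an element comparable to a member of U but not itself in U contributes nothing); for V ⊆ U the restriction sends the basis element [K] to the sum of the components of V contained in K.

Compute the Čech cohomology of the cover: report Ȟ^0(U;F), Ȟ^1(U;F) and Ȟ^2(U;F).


Ȟ^0(U;F) ≅ Z^3, Ȟ^1(U;F) ≅ 0 and Ȟ^2(U;F) ≅ 0

nonempty overlaps:
  A12={a,g,h,j,k} A13={g,h,j,k} A14={h,j,k} A23={b,c,d,e,f,g,h,j,k} A24={d,h,j,k} A34={d,h,j,k}
  A123={g,h,j,k} A124={h,j,k} A134={h,j,k} A234={d,h,j,k}
  A1234={h,j,k}
components per intersection:
  A1: {a} {g} {h} {j,k}
  A2: {a} {b,c,d,e,f,g,h,j,k}
  A3: {b,c,d,e,f,g,h,j,k} {i}
  A4: {d} {h} {j,k}
  A12: {a} {g} {h} {j,k}
  A13: {g} {h} {j,k}
  A14: {h} {j,k}
  A23: {b,c,d,e,f,g,h,j,k}
  A24: {d} {h} {j,k}
  A34: {d} {h} {j,k}
  A123: {g} {h} {j,k}
  A124: {h} {j,k}
  A134: {h} {j,k}
  A234: {d} {h} {j,k}
  A1234: {h} {j,k}
C dims 11,16,10,2; δ0: rk 8, SNF 1^8; δ1: rk 8, SNF 1^8; δ2: rk 2, SNF 1^2
degree 0: 11−8−0 = 3 → Ȟ^0 ≅ Z^3
degree 1: 16−8−8 = 0 → Ȟ^1 ≅ 0
degree 2: 10−2−8 = 0 → Ȟ^2 ≅ 0


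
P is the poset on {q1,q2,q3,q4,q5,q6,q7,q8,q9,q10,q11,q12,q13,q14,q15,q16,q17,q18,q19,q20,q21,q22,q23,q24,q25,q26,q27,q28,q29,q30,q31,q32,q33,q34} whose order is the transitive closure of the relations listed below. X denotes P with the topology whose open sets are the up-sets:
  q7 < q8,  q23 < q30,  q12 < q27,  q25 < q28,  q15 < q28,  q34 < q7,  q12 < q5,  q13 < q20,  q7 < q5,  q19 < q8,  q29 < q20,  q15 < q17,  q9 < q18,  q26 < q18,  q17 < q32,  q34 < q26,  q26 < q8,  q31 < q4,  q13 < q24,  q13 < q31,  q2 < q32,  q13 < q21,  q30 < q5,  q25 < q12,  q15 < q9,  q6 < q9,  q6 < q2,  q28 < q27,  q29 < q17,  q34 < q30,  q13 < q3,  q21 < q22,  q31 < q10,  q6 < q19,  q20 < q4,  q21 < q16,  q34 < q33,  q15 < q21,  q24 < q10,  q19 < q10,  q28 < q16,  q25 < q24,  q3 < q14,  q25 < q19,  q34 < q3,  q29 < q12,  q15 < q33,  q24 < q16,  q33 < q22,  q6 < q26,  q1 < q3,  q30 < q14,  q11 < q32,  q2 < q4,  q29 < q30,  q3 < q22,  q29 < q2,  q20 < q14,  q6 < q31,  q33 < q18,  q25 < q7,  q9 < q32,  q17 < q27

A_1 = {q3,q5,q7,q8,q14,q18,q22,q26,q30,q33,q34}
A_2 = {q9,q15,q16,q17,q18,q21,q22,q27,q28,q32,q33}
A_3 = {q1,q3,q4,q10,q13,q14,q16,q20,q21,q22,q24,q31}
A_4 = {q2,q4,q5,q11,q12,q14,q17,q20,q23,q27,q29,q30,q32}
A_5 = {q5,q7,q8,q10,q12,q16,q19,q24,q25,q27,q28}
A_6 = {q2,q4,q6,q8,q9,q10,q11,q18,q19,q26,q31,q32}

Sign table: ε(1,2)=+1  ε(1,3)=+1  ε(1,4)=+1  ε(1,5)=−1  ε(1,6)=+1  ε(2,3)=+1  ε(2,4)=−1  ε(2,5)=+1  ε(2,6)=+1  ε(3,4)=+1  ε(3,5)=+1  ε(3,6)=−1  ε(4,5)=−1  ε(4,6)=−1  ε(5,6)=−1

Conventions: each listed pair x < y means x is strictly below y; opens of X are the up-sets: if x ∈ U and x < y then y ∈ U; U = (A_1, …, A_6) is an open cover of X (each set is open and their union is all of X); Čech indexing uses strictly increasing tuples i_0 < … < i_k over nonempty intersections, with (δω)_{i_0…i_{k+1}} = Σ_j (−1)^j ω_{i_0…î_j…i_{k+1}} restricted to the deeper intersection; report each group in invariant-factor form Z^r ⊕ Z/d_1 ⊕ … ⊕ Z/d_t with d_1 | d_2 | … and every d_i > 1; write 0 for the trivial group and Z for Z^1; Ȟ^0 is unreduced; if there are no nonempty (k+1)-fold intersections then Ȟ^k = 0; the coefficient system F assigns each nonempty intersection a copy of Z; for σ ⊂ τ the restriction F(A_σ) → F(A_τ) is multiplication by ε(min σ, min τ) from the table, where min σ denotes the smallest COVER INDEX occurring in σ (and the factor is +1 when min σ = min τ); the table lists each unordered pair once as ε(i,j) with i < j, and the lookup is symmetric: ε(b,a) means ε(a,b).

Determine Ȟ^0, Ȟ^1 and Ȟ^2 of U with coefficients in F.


Ȟ^0 = 0,  Ȟ^1 = Z/2,  Ȟ^2 = Z

intersection data:
  A12={q18,q22,q33} A13={q3,q14,q22} A14={q5,q14,q30} A15={q5,q7,q8} A16={q8,q18,q26} A23={q16,q21,q22} A24={q17,q27,q32} A25={q16,q27,q28} A26={q9,q18,q32} A34={q4,q14,q20} A35={q10,q16,q24} A36={q4,q10,q31} A45={q5,q12,q27} A46={q2,q4,q11,q32} A56={q8,q10,q19}
  A123={q22} A126={q18} A134={q14} A145={q5} A156={q8} A235={q16} A245={q27} A246={q32} A346={q4} A356={q10}
C dims 6,15,10; δ0: rk 6, SNF 1^5·2; δ1: rk 9, SNF 1^9
Ȟ^0 = (6 − 6) − 0 = 0, so Ȟ^0 ≅ 0
Ȟ^1 = (15 − 9) − 6 = 0 plus torsion [2], so Ȟ^1 ≅ Z/2
Ȟ^2 = (10 − 0) − 9 = 1, so Ȟ^2 ≅ Z


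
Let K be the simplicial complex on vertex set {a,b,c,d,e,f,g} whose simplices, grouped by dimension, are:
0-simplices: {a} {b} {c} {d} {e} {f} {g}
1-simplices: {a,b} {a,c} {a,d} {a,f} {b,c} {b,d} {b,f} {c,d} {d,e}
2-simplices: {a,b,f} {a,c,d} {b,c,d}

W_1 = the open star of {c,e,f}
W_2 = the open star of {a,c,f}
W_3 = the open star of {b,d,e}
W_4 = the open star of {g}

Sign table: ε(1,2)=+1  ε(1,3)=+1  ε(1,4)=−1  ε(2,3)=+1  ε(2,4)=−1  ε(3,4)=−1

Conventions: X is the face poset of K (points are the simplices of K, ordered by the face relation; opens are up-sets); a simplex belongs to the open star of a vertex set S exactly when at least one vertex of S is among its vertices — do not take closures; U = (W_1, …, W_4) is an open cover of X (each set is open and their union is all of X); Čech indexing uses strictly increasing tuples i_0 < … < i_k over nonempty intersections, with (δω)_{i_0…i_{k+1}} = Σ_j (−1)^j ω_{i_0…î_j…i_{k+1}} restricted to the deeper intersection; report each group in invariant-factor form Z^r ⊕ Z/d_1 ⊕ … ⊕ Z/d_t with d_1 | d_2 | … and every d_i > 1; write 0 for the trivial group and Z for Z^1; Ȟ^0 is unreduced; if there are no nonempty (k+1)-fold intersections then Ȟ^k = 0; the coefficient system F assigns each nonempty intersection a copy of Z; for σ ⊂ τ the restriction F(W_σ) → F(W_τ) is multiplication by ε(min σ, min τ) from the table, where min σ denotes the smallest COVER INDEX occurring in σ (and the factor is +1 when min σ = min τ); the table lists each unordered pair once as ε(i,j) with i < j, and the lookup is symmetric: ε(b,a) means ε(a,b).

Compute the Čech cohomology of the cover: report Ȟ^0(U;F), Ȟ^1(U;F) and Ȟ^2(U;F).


Ȟ^0 = Z^2; Ȟ^1 = 0; Ȟ^2 = 0

nonempty intersections:
  W1={{c},{e},{f},{a,c},{a,f},{b,c},{b,f},{c,d},{d,e},{a,b,f},{a,c,d},{b,c,d}} W2={{a},{c},{f},{a,b},{a,c},{a,d},{a,f},{b,c},{b,f},{c,d},{a,b,f},{a,c,d},{b,c,d}} W3={{b},{d},{e},{a,b},{a,d},{b,c},{b,d},{b,f},{c,d},{d,e},{a,b,f},{a,c,d},{b,c,d}} W4={{g}}
  W12={{c},{f},{a,c},{a,f},{b,c},{b,f},{c,d},{a,b,f},{a,c,d},{b,c,d}} W13={{e},{b,c},{b,f},{c,d},{d,e},{a,b,f},{a,c,d},{b,c,d}} W23={{a,b},{a,d},{b,c},{b,f},{c,d},{a,b,f},{a,c,d},{b,c,d}}
  W123={{b,c},{b,f},{c,d},{a,b,f},{a,c,d},{b,c,d}}
C dims 4,3,1; δ0: rk 2, SNF 1^2; δ1: rk 1, SNF 1^1
Ȟ^0: (4−2)−0=2 ⇒ Z^2
Ȟ^1: (3−1)−2=0 ⇒ 0
Ȟ^2: (1−0)−1=0 ⇒ 0


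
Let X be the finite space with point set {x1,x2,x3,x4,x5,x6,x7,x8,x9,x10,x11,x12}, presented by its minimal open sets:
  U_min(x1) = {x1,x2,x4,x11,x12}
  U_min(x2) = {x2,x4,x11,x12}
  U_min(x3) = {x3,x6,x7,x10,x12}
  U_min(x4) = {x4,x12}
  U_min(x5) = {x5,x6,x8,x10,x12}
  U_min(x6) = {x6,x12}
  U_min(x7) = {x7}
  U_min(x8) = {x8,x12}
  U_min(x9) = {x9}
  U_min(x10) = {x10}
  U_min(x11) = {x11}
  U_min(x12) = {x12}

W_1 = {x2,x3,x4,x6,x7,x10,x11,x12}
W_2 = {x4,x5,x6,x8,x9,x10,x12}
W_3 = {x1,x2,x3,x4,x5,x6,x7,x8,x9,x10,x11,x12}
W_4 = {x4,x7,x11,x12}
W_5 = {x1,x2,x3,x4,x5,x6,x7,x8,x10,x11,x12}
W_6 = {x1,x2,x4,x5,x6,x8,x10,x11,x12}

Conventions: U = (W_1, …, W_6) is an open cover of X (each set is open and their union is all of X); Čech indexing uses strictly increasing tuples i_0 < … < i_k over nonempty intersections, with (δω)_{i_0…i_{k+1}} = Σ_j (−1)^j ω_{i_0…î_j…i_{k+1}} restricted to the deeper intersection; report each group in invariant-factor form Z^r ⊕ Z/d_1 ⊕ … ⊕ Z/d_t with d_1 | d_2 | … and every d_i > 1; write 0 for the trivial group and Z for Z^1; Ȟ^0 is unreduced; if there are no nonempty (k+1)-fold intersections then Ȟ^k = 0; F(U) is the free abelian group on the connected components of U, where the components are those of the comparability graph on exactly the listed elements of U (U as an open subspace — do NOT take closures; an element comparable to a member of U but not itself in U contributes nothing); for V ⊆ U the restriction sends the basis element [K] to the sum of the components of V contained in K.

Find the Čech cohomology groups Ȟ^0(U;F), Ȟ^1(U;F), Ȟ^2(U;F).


nonempty intersections:
  W12={x4,x6,x10,x12} W13={x2,x3,x4,x6,x7,x10,x11,x12} W14={x4,x7,x11,x12} W15={x2,x3,x4,x6,x7,x10,x11,x12} W16={x2,x4,x6,x10,x11,x12} W23={x4,x5,x6,x8,x9,x10,x12} W24={x4,x12} W25={x4,x5,x6,x8,x10,x12} W26={x4,x5,x6,x8,x10,x12} W34={x4,x7,x11,x12} W35={x1,x2,x3,x4,x5,x6,x7,x8,x10,x11,x12} W36={x1,x2,x4,x5,x6,x8,x10,x11,x12} W45={x4,x7,x11,x12} W46={x4,x11,x12} W56={x1,x2,x4,x5,x6,x8,x10,x11,x12}
  W123={x4,x6,x10,x12} W124={x4,x12} W125={x4,x6,x10,x12} W126={x4,x6,x10,x12} W134={x4,x7,x11,x12} W135={x2,x3,x4,x6,x7,x10,x11,x12} W136={x2,x4,x6,x10,x11,x12} W145={x4,x7,x11,x12} W146={x4,x11,x12} W156={x2,x4,x6,x10,x11,x12} W234={x4,x12} W235={x4,x5,x6,x8,x10,x12} W236={x4,x5,x6,x8,x10,x12} W245={x4,x12} W246={x4,x12} W256={x4,x5,x6,x8,x10,x12} W345={x4,x7,x11,x12} W346={x4,x11,x12} W356={x1,x2,x4,x5,x6,x8,x10,x11,x12} W456={x4,x11,x12}
  W1234={x4,x12} W1235={x4,x6,x10,x12} W1236={x4,x6,x10,x12} W1245={x4,x12} W1246={x4,x12} W1256={x4,x6,x10,x12} W1345={x4,x7,x11,x12} W1346={x4,x11,x12} W1356={x2,x4,x6,x10,x11,x12} W1456={x4,x11,x12} W2345={x4,x12} W2346={x4,x12} W2356={x4,x5,x6,x8,x10,x12} W2456={x4,x12} W3456={x4,x11,x12}
  W12345={x4,x12} W12346={x4,x12} W12356={x4,x6,x10,x12} W12456={x4,x12} W13456={x4,x11,x12} W23456={x4,x12}
  W123456={x4,x12}
components per intersection:
  W1: {x2,x3,x4,x6,x7,x10,x11,x12}
  W2: {x4,x5,x6,x8,x10,x12} {x9}
  W3: {x1,x2,x3,x4,x5,x6,x7,x8,x10,x11,x12} {x9}
  W4: {x4,x12} {x7} {x11}
  W5: {x1,x2,x3,x4,x5,x6,x7,x8,x10,x11,x12}
  W6: {x1,x2,x4,x5,x6,x8,x10,x11,x12}
  W12: {x4,x6,x12} {x10}
  W13: {x2,x3,x4,x6,x7,x10,x11,x12}
  W14: {x4,x12} {x7} {x11}
  W15: {x2,x3,x4,x6,x7,x10,x11,x12}
  W16: {x2,x4,x6,x11,x12} {x10}
  W23: {x4,x5,x6,x8,x10,x12} {x9}
  W24: {x4,x12}
  W25: {x4,x5,x6,x8,x10,x12}
  W26: {x4,x5,x6,x8,x10,x12}
  W34: {x4,x12} {x7} {x11}
  W35: {x1,x2,x3,x4,x5,x6,x7,x8,x10,x11,x12}
  W36: {x1,x2,x4,x5,x6,x8,x10,x11,x12}
  W45: {x4,x12} {x7} {x11}
  W46: {x4,x12} {x11}
  W56: {x1,x2,x4,x5,x6,x8,x10,x11,x12}
  W123: {x4,x6,x12} {x10}
  W124: {x4,x12}
  W125: {x4,x6,x12} {x10}
  W126: {x4,x6,x12} {x10}
  W134: {x4,x12} {x7} {x11}
  W135: {x2,x3,x4,x6,x7,x10,x11,x12}
  W136: {x2,x4,x6,x11,x12} {x10}
  W145: {x4,x12} {x7} {x11}
  W146: {x4,x12} {x11}
  W156: {x2,x4,x6,x11,x12} {x10}
  W234: {x4,x12}
  W235: {x4,x5,x6,x8,x10,x12}
  W236: {x4,x5,x6,x8,x10,x12}
  W245: {x4,x12}
  W246: {x4,x12}
  W256: {x4,x5,x6,x8,x10,x12}
  W345: {x4,x12} {x7} {x11}
  W346: {x4,x12} {x11}
  W356: {x1,x2,x4,x5,x6,x8,x10,x11,x12}
  W456: {x4,x12} {x11}
  W1234: {x4,x12}
  W1235: {x4,x6,x12} {x10}
  W1236: {x4,x6,x12} {x10}
  W1245: {x4,x12}
  W1246: {x4,x12}
  W1256: {x4,x6,x12} {x10}
  W1345: {x4,x12} {x7} {x11}
  W1346: {x4,x12} {x11}
  W1356: {x2,x4,x6,x11,x12} {x10}
  W1456: {x4,x12} {x11}
  W2345: {x4,x12}
  W2346: {x4,x12}
  W2356: {x4,x5,x6,x8,x10,x12}
  W2456: {x4,x12}
  W3456: {x4,x12} {x11}
  W12345: {x4,x12}
  W12346: {x4,x12}
  W12356: {x4,x6,x12} {x10}
  W12456: {x4,x12}
  W13456: {x4,x12} {x11}
  W23456: {x4,x12}
  W123456: {x4,x12}
C dims 10,25,34,24; δ0: rk 8, SNF 1^8; δ1: rk 17, SNF 1^17; δ2: rk 17, SNF 1^17
Ȟ^0: (10−8)−0=2 ⇒ Z^2
Ȟ^1: (25−17)−8=0 ⇒ 0
Ȟ^2: (34−17)−17=0 ⇒ 0

Ȟ^0(U;F) ≅ Z^2; Ȟ^1(U;F) ≅ 0; Ȟ^2(U;F) ≅ 0


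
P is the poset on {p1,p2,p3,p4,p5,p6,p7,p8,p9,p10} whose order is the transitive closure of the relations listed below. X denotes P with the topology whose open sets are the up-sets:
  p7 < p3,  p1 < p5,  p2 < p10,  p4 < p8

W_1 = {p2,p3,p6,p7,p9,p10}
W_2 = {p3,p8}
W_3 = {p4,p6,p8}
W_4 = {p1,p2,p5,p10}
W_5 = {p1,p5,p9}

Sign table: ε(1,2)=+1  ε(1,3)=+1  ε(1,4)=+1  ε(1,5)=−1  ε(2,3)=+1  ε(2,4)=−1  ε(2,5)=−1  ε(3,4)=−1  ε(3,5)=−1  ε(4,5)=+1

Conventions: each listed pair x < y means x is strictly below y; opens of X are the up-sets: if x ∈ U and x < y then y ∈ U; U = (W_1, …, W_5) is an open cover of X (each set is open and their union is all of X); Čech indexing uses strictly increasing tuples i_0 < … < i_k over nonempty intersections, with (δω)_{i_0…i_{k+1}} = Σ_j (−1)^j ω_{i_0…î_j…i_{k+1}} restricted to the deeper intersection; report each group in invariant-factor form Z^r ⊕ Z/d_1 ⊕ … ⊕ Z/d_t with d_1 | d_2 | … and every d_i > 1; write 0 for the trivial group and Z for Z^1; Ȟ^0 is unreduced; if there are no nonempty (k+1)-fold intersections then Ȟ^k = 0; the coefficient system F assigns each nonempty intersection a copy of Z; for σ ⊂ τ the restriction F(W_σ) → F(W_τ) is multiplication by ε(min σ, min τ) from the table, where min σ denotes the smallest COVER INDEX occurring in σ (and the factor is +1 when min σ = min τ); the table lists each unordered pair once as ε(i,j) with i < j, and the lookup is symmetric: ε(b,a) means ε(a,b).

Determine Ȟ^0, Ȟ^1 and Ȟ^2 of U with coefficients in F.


nerve of the cover:
  W12={p3} W13={p6} W14={p2,p10} W15={p9} W23={p8} W45={p1,p5}
C dims 5,6; δ0: rk 5, SNF 1^4·2
Ȟ^0 = (5 − 5) − 0 = 0, so Ȟ^0 ≅ 0
Ȟ^1 = (6 − 0) − 5 = 1 plus torsion [2], so Ȟ^1 ≅ Z ⊕ Z/2
Ȟ^2 = (0 − 0) − 0 = 0, so Ȟ^2 ≅ 0

Ȟ^0(U;F) ≅ 0,  Ȟ^1(U;F) ≅ Z ⊕ Z/2,  Ȟ^2(U;F) ≅ 0


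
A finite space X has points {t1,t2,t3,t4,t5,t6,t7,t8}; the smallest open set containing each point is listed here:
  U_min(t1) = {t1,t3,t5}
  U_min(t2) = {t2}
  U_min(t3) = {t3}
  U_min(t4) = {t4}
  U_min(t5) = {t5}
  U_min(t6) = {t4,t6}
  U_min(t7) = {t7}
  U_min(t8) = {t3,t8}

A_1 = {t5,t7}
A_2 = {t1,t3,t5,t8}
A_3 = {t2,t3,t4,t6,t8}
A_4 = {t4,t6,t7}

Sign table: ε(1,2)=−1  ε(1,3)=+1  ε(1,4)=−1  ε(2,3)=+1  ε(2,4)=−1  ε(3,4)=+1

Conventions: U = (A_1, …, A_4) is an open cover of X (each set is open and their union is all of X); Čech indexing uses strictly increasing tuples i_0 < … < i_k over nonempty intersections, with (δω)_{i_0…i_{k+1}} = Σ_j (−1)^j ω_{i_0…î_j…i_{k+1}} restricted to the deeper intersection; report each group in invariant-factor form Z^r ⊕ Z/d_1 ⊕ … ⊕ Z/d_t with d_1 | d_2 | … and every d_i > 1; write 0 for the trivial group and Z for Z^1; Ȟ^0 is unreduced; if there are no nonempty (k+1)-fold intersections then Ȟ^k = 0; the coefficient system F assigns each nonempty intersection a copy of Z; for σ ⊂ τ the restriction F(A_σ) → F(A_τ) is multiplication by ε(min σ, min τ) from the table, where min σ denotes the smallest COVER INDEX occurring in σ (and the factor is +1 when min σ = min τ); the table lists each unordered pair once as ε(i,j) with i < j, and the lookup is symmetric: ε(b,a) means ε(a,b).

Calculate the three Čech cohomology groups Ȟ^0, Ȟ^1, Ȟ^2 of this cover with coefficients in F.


Ȟ^0 = Z; Ȟ^1 = Z; Ȟ^2 = 0

nonempty overlaps:
  A12={t5} A14={t7} A23={t3,t8} A34={t4,t6}
C dims 4,4; δ0: rk 3, SNF 1^3
degree 0: 4−3−0 = 1 → Ȟ^0 ≅ Z
degree 1: 4−0−3 = 1 → Ȟ^1 ≅ Z
degree 2: 0−0−0 = 0 → Ȟ^2 ≅ 0


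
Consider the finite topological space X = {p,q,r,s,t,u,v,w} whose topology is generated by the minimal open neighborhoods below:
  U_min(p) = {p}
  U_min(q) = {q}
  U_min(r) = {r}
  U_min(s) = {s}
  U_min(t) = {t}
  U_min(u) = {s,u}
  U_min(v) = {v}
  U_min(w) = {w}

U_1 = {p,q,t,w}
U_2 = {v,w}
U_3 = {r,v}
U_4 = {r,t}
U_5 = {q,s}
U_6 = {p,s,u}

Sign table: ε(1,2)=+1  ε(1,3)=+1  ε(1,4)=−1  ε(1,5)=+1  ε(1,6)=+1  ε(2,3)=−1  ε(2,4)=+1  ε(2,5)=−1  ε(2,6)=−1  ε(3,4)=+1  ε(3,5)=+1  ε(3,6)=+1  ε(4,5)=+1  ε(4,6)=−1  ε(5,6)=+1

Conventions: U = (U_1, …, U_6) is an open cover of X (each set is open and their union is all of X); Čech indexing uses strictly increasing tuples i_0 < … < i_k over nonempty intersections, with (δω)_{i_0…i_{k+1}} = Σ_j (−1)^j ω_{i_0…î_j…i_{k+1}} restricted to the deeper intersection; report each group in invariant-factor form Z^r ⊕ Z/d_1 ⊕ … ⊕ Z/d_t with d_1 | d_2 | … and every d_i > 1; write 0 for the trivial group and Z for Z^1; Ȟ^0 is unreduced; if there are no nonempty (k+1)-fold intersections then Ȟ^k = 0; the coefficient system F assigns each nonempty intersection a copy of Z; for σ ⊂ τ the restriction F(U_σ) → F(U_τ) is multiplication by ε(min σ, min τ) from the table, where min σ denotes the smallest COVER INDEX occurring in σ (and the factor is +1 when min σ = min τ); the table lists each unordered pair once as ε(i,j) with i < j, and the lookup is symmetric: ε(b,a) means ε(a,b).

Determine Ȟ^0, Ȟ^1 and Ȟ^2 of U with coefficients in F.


Ȟ^0 = Z,  Ȟ^1 = Z^2,  Ȟ^2 = 0

nerve of the cover:
  U12={w} U14={t} U15={q} U16={p} U23={v} U34={r} U56={s}
C dims 6,7; δ0: rk 5, SNF 1^5
Ȟ^0 = (6 − 5) − 0 = 1, so Ȟ^0 ≅ Z
Ȟ^1 = (7 − 0) − 5 = 2, so Ȟ^1 ≅ Z^2
Ȟ^2 = (0 − 0) − 0 = 0, so Ȟ^2 ≅ 0


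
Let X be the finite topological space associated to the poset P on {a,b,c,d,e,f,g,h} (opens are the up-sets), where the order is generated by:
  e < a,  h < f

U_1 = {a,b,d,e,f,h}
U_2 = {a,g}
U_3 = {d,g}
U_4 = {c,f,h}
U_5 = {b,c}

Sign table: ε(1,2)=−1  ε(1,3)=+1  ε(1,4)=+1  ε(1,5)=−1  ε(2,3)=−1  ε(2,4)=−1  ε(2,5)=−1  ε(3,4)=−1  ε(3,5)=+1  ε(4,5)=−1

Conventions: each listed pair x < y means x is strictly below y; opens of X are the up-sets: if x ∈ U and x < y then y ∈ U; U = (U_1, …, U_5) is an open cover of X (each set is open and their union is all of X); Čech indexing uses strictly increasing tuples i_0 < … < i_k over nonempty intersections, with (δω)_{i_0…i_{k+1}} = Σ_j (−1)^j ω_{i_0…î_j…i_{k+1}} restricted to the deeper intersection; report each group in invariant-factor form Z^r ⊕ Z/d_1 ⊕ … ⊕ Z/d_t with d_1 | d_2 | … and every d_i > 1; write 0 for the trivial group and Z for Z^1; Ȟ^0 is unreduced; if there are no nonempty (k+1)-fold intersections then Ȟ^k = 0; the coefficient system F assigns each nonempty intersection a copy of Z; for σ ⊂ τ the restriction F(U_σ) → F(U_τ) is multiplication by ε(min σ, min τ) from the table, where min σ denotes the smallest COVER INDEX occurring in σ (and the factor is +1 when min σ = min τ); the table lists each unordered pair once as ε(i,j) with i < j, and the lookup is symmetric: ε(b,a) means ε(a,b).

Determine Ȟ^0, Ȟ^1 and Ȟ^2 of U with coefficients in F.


nerve of the cover:
  U12={a} U13={d} U14={f,h} U15={b} U23={g} U45={c}
C dims 5,6; δ0: rk 4, SNF 1^4
Ȟ^0 = (5 − 4) − 0 = 1, so Ȟ^0 ≅ Z
Ȟ^1 = (6 − 0) − 4 = 2, so Ȟ^1 ≅ Z^2
Ȟ^2 = (0 − 0) − 0 = 0, so Ȟ^2 ≅ 0

Ȟ^0 ≅ Z, Ȟ^1 ≅ Z^2, Ȟ^2 ≅ 0


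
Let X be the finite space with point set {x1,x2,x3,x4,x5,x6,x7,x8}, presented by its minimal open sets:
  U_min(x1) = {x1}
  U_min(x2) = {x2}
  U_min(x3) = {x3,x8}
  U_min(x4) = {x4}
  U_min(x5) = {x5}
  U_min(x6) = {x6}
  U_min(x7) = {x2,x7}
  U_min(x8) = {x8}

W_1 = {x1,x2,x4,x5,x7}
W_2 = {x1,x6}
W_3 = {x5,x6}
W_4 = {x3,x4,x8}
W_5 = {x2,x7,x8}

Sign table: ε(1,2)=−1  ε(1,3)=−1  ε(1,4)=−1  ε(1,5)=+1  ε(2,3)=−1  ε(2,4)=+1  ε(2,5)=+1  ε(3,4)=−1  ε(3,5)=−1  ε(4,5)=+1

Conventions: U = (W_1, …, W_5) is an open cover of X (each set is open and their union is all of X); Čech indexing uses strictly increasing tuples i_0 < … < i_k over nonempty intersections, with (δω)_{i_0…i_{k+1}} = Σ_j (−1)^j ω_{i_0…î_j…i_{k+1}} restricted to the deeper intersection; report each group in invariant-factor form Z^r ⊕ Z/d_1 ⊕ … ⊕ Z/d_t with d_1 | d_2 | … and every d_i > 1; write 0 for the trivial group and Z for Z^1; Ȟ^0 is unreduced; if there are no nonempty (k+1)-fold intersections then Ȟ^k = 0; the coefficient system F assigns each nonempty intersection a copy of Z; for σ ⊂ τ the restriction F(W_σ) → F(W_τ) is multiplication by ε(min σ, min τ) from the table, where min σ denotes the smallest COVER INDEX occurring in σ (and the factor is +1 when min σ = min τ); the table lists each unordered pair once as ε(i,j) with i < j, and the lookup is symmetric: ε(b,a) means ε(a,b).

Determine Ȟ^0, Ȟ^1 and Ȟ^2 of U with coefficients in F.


nerve simplices:
  W12={x1} W13={x5} W14={x4} W15={x2,x7} W23={x6} W45={x8}
C dims 5,6; δ0: rk 5, SNF 1^4·2
degree 0: 5−5−0 = 0 → Ȟ^0 ≅ 0
degree 1: 6−0−5 = 1 plus torsion [2] → Ȟ^1 ≅ Z ⊕ Z/2
degree 2: 0−0−0 = 0 → Ȟ^2 ≅ 0

Ȟ^0 ≅ 0, Ȟ^1 ≅ Z ⊕ Z/2, Ȟ^2 ≅ 0


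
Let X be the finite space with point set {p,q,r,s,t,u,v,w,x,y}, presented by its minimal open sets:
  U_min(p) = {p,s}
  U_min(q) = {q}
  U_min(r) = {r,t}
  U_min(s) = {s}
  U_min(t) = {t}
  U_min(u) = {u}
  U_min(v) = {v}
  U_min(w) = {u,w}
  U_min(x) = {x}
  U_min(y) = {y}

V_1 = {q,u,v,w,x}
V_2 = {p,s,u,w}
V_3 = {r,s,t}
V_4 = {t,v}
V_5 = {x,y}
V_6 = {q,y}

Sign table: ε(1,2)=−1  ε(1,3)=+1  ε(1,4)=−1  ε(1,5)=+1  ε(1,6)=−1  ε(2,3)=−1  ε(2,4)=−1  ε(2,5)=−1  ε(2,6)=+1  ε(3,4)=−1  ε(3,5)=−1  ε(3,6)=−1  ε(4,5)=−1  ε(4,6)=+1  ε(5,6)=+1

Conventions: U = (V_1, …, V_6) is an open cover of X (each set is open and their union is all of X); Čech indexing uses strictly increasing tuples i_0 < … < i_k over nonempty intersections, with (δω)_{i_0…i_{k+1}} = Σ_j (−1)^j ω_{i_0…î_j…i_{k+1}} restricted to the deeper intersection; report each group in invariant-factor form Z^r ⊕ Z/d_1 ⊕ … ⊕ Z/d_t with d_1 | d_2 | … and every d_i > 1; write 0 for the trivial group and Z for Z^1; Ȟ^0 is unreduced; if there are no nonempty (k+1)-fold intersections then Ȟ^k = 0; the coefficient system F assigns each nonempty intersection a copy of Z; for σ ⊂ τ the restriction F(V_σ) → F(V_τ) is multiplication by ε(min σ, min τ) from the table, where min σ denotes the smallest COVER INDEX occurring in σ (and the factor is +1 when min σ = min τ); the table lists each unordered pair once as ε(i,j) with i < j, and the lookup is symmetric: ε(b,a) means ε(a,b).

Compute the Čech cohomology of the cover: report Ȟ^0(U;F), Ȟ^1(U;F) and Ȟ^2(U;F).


Ȟ^0 = 0,  Ȟ^1 = Z ⊕ Z/2,  Ȟ^2 = 0

cover nerve:
  V12={u,w} V14={v} V15={x} V16={q} V23={s} V34={t} V56={y}
C dims 6,7; δ0: rk 6, SNF 1^5·2
Ȟ^0: (6−6)−0=0 ⇒ 0
Ȟ^1: (7−0)−6=1 plus torsion [2] ⇒ Z ⊕ Z/2
Ȟ^2: (0−0)−0=0 ⇒ 0


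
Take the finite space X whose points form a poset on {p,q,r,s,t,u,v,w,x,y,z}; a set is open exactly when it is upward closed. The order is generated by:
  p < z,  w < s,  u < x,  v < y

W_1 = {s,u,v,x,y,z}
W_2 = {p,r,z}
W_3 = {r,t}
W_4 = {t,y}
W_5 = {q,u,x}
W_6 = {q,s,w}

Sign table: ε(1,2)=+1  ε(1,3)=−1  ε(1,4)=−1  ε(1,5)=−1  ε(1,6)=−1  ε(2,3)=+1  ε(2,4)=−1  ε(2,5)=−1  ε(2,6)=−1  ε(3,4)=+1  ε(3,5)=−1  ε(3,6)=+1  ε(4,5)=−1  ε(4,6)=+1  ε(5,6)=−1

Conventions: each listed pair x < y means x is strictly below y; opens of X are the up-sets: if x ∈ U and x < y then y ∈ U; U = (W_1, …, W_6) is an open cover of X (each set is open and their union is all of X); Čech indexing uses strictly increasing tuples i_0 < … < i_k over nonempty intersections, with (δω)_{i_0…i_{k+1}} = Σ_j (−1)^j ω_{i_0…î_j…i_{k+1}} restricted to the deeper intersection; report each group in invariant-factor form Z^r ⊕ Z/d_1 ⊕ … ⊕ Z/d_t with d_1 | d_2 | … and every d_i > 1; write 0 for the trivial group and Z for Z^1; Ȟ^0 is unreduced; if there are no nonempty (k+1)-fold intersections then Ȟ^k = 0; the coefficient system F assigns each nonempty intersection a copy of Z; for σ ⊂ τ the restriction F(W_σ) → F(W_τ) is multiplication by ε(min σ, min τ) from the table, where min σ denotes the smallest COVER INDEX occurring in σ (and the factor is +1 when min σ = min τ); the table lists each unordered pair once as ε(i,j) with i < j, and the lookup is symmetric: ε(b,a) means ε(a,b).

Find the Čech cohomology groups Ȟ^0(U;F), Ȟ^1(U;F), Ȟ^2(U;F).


nerve of the cover:
  W12={z} W14={y} W15={u,x} W16={s} W23={r} W34={t} W56={q}
C dims 6,7; δ0: rk 6, SNF 1^5·2
Ȟ^0 = (6 − 6) − 0 = 0, so Ȟ^0 ≅ 0
Ȟ^1 = (7 − 0) − 6 = 1 plus torsion [2], so Ȟ^1 ≅ Z ⊕ Z/2
Ȟ^2 = (0 − 0) − 0 = 0, so Ȟ^2 ≅ 0

Ȟ^0 = 0; Ȟ^1 = Z ⊕ Z/2; Ȟ^2 = 0


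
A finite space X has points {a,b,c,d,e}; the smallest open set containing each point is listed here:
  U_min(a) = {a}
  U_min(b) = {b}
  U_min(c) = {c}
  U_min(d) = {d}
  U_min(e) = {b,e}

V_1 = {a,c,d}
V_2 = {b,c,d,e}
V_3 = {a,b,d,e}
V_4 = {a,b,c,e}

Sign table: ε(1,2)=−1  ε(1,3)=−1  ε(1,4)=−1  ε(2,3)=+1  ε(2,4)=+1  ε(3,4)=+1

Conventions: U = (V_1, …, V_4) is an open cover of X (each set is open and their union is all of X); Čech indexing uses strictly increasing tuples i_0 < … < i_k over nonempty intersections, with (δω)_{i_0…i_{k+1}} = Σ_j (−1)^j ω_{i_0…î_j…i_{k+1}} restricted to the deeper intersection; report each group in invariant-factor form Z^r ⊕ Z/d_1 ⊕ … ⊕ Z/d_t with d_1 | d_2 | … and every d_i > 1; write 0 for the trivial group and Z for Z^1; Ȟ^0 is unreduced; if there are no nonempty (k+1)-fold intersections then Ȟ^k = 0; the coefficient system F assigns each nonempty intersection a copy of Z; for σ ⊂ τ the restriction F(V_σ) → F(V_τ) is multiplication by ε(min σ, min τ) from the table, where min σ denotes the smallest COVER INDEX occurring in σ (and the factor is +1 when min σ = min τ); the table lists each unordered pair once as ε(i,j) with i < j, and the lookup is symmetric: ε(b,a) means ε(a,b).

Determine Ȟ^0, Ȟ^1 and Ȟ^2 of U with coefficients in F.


cover nerve:
  V12={c,d} V13={a,d} V14={a,c} V23={b,d,e} V24={b,c,e} V34={a,b,e}
  V123={d} V124={c} V134={a} V234={b,e}
C dims 4,6,4; δ0: rk 3, SNF 1^3; δ1: rk 3, SNF 1^3
Ȟ^0: (4−3)−0=1 ⇒ Z
Ȟ^1: (6−3)−3=0 ⇒ 0
Ȟ^2: (4−0)−3=1 ⇒ Z

Ȟ^0(U;F) ≅ Z; Ȟ^1(U;F) ≅ 0; Ȟ^2(U;F) ≅ Z


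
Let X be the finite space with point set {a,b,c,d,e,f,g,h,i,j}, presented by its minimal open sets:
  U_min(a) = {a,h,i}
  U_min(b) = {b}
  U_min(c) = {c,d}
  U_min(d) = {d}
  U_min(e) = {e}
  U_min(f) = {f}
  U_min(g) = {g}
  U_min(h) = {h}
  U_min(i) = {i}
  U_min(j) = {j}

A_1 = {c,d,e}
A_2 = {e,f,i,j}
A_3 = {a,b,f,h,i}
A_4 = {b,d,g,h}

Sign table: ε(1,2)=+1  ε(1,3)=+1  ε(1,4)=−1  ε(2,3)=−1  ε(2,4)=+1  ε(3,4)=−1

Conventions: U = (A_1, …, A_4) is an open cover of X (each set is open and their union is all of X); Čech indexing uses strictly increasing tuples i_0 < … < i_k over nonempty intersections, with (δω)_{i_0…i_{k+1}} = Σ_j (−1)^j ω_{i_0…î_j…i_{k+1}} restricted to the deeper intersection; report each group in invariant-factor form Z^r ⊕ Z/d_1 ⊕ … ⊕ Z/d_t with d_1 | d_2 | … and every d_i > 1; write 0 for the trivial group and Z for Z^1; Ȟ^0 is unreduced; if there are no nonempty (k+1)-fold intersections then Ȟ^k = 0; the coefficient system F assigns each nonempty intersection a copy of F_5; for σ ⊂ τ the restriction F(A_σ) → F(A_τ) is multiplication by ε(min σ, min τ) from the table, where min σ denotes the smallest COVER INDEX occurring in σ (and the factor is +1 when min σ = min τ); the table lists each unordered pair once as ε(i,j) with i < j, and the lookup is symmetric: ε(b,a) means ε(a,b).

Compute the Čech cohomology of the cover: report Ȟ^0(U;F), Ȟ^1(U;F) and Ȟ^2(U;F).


Ȟ^0 = 0, Ȟ^1 = 0 and Ȟ^2 = 0

nerve of the cover:
  A12={e} A14={d} A23={f,i} A34={b,h}
C dims 4,4; δ0: rk_F5 4
Ȟ^0 = (4 − 4) − 0 = 0, so Ȟ^0 ≅ 0
Ȟ^1 = (4 − 0) − 4 = 0, so Ȟ^1 ≅ 0
Ȟ^2 = (0 − 0) − 0 = 0, so Ȟ^2 ≅ 0
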